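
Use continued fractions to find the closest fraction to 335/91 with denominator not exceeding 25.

Expand x = 335/91 as a continued fraction with the Euclidean algorithm:
  335 = 3*91 + 62, so a_0 = 3.
  91 = 1*62 + 29, so a_1 = 1.
  62 = 2*29 + 4, so a_2 = 2.
  29 = 7*4 + 1, so a_3 = 7.
  4 = 4*1 + 0, so a_4 = 4.
so x = [3; 1, 2, 7, 4].
Convergents (p_i = a_i*p_{i-1} + p_{i-2}, q_i = a_i*q_{i-1} + q_{i-2} with p_{-2}=0, p_{-1}=1, q_{-2}=1, q_{-1}=0), until the denominator exceeds 25:
  i=0: a_0=3, p_0 = 3*1 + 0 = 3, q_0 = 3*0 + 1 = 1.
  i=1: a_1=1, p_1 = 1*3 + 1 = 4, q_1 = 1*1 + 0 = 1.
  i=2: a_2=2, p_2 = 2*4 + 3 = 11, q_2 = 2*1 + 1 = 3.
  i=3: a_3=7, p_3 = 7*11 + 4 = 81, q_3 = 7*3 + 1 = 22.
  i=4: a_4=4, p_4 = 4*81 + 11 = 335, q_4 = 4*22 + 3 = 91.
q_4 = 91 > 25, so the last convergent with denominator <= 25 is p_3/q_3 = 81/22.
The closest fraction with denominator <= 25 is either p_3/q_3 or the intermediate fraction (k*p_3 + p_2)/(k*q_3 + q_2) with the largest k >= 1 whose denominator stays <= 25; these approach x as k grows, and every other convergent or intermediate fraction in range is farther away.
Largest k: floor((25 - q_2)/q_3) = floor((25 - 3)/22) = 1.
That gives (1*81 + 11)/(1*22 + 3) = 92/25.
Compare the errors: |x - 81/22| = |335*22 - 81*91|/(91*22) = 1/2002, and |x - 92/25| = |335*25 - 92*91|/(91*25) = 3/2275.
Cross-multiplying, 1*2275 = 2275 < 6006 = 3*2002, so 1/2002 is smaller: the convergent 81/22 is closer to x than 92/25.

81/22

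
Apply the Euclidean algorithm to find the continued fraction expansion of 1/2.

[0; 2]

Run the Euclidean algorithm on 1 and 2; the successive quotients are the partial quotients a_0, a_1, ... (each step inverts the fractional part left over by the previous one):
  1 = 0*2 + 1, so a_0 = 0.
  2 = 2*1 + 0, so a_1 = 2.
The remainder reaches 0 after 2 divisions, so the expansion has 2 partial quotients, read off in order.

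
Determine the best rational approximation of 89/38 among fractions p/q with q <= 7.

7/3

Expand x = 89/38 as a continued fraction with the Euclidean algorithm:
  89 = 2*38 + 13, so a_0 = 2.
  38 = 2*13 + 12, so a_1 = 2.
  13 = 1*12 + 1, so a_2 = 1.
  12 = 12*1 + 0, so a_3 = 12.
so x = [2; 2, 1, 12].
Convergents (p_i = a_i*p_{i-1} + p_{i-2}, q_i = a_i*q_{i-1} + q_{i-2} with p_{-2}=0, p_{-1}=1, q_{-2}=1, q_{-1}=0), until the denominator exceeds 7:
  i=0: a_0=2, p_0 = 2*1 + 0 = 2, q_0 = 2*0 + 1 = 1.
  i=1: a_1=2, p_1 = 2*2 + 1 = 5, q_1 = 2*1 + 0 = 2.
  i=2: a_2=1, p_2 = 1*5 + 2 = 7, q_2 = 1*2 + 1 = 3.
  i=3: a_3=12, p_3 = 12*7 + 5 = 89, q_3 = 12*3 + 2 = 38.
q_3 = 38 > 7, so the last convergent with denominator <= 7 is p_2/q_2 = 7/3.
The closest fraction with denominator <= 7 is either p_2/q_2 or the intermediate fraction (k*p_2 + p_1)/(k*q_2 + q_1) with the largest k >= 1 whose denominator stays <= 7; these approach x as k grows, and every other convergent or intermediate fraction in range is farther away.
Largest k: floor((7 - q_1)/q_2) = floor((7 - 2)/3) = 1.
That gives (1*7 + 5)/(1*3 + 2) = 12/5.
Compare the errors: |x - 7/3| = |89*3 - 7*38|/(38*3) = 1/114, and |x - 12/5| = |89*5 - 12*38|/(38*5) = 11/190.
Cross-multiplying, 1*190 = 190 < 1254 = 11*114, so 1/114 is smaller: the convergent 7/3 is closer to x than 12/5.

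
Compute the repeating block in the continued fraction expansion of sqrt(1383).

Write x_i = (sqrt(1383) + m_i)/d_i with (m_0, d_0) = (0, 1). a_0 = floor(sqrt(1383)) = 37, since 37^2 = 1369 <= 1383 < 1444 = 38^2.
Iterate m_{i+1} = d_i*a_i - m_i, d_{i+1} = (1383 - m_{i+1}^2)/d_i, a_{i+1} = floor((a_0 + m_{i+1})/d_{i+1}):
  m_1 = 1*37 - 0 = 37, d_1 = (1383 - 37^2)/1 = 14/1 = 14, a_1 = floor((37 + 37)/14) = 5.
  m_2 = 14*5 - 37 = 33, d_2 = (1383 - 33^2)/14 = 294/14 = 21, a_2 = floor((37 + 33)/21) = 3.
  m_3 = 21*3 - 33 = 30, d_3 = (1383 - 30^2)/21 = 483/21 = 23, a_3 = floor((37 + 30)/23) = 2.
  m_4 = 23*2 - 30 = 16, d_4 = (1383 - 16^2)/23 = 1127/23 = 49, a_4 = floor((37 + 16)/49) = 1.
  m_5 = 49*1 - 16 = 33, d_5 = (1383 - 33^2)/49 = 294/49 = 6, a_5 = floor((37 + 33)/6) = 11.
  m_6 = 6*11 - 33 = 33, d_6 = (1383 - 33^2)/6 = 294/6 = 49, a_6 = floor((37 + 33)/49) = 1.
  m_7 = 49*1 - 33 = 16, d_7 = (1383 - 16^2)/49 = 1127/49 = 23, a_7 = floor((37 + 16)/23) = 2.
  m_8 = 23*2 - 16 = 30, d_8 = (1383 - 30^2)/23 = 483/23 = 21, a_8 = floor((37 + 30)/21) = 3.
  m_9 = 21*3 - 30 = 33, d_9 = (1383 - 33^2)/21 = 294/21 = 14, a_9 = floor((37 + 33)/14) = 5.
  m_10 = 14*5 - 33 = 37, d_10 = (1383 - 37^2)/14 = 14/14 = 1, a_10 = floor((37 + 37)/1) = 74.
  m_11 = 1*74 - 37 = 37, d_11 = (1383 - 37^2)/1 = 14/1 = 14: (m_11, d_11) = (m_1, d_1) = (37, 14), so from here the quotients repeat a_1, ..., a_10; the period length is 10.
Hence the expansion of sqrt(1383) is a_0 = 37 followed by the repeating block 5, 3, 2, 1, 11, 1, 2, 3, 5, 74 (period 10).

[37; (5, 3, 2, 1, 11, 1, 2, 3, 5, 74)]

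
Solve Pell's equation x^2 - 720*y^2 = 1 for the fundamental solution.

First expand sqrt(720) as a continued fraction. With x_i = (sqrt(720) + m_i)/d_i and (m_0, d_0) = (0, 1): a_0 = floor(sqrt(720)) = 26, since 26^2 = 676 <= 720 < 729 = 27^2.
Iterate m_{i+1} = d_i*a_i - m_i, d_{i+1} = (720 - m_{i+1}^2)/d_i, a_{i+1} = floor((a_0 + m_{i+1})/d_{i+1}):
  m_1 = 1*26 - 0 = 26, d_1 = (720 - 26^2)/1 = 44/1 = 44, a_1 = floor((26 + 26)/44) = 1.
  m_2 = 44*1 - 26 = 18, d_2 = (720 - 18^2)/44 = 396/44 = 9, a_2 = floor((26 + 18)/9) = 4.
  m_3 = 9*4 - 18 = 18, d_3 = (720 - 18^2)/9 = 396/9 = 44, a_3 = floor((26 + 18)/44) = 1.
  m_4 = 44*1 - 18 = 26, d_4 = (720 - 26^2)/44 = 44/44 = 1, a_4 = floor((26 + 26)/1) = 52.
  m_5 = 1*52 - 26 = 26, d_5 = (720 - 26^2)/1 = 44/1 = 44: (m_5, d_5) = (m_1, d_1) = (26, 44), so from here the quotients repeat a_1, ..., a_4; the period length is 4.
So sqrt(720) = [26; (1, 4, 1, 52)] with period length k = 4.
k is even, so the fundamental solution of x^2 - 720y^2 = 1 is (p_{k-1}, q_{k-1}) = (p_3, q_3); compute convergents through index 3.
Convergents (p_i = a_i*p_{i-1} + p_{i-2}, q_i = a_i*q_{i-1} + q_{i-2} with p_{-2}=0, p_{-1}=1, q_{-2}=1, q_{-1}=0):
  i=0: a_0=26, p_0 = 26*1 + 0 = 26, q_0 = 26*0 + 1 = 1.
  i=1: a_1=1, p_1 = 1*26 + 1 = 27, q_1 = 1*1 + 0 = 1.
  i=2: a_2=4, p_2 = 4*27 + 26 = 134, q_2 = 4*1 + 1 = 5.
  i=3: a_3=1, p_3 = 1*134 + 27 = 161, q_3 = 1*5 + 1 = 6.
Check: 161^2 - 720*6^2 = 25921 - 25920 = 1, so (x, y) = (161, 6) solves the equation, and by the theorem it is the least positive solution.

(x, y) = (161, 6)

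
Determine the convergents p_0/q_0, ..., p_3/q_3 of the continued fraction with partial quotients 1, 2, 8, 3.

Using the convergent recurrence p_i = a_i*p_{i-1} + p_{i-2}, q_i = a_i*q_{i-1} + q_{i-2} with p_{-2}=0, p_{-1}=1, q_{-2}=1, q_{-1}=0:
  i=0: a_0=1, p_0 = 1*1 + 0 = 1, q_0 = 1*0 + 1 = 1.
  i=1: a_1=2, p_1 = 2*1 + 1 = 3, q_1 = 2*1 + 0 = 2.
  i=2: a_2=8, p_2 = 8*3 + 1 = 25, q_2 = 8*2 + 1 = 17.
  i=3: a_3=3, p_3 = 3*25 + 3 = 78, q_3 = 3*17 + 2 = 53.

1/1, 3/2, 25/17, 78/53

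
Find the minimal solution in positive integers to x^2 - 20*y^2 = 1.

(x, y) = (9, 2)

First expand sqrt(20) as a continued fraction. With x_i = (sqrt(20) + m_i)/d_i and (m_0, d_0) = (0, 1): a_0 = floor(sqrt(20)) = 4, since 4^2 = 16 <= 20 < 25 = 5^2.
Iterate m_{i+1} = d_i*a_i - m_i, d_{i+1} = (20 - m_{i+1}^2)/d_i, a_{i+1} = floor((a_0 + m_{i+1})/d_{i+1}):
  m_1 = 1*4 - 0 = 4, d_1 = (20 - 4^2)/1 = 4/1 = 4, a_1 = floor((4 + 4)/4) = 2.
  m_2 = 4*2 - 4 = 4, d_2 = (20 - 4^2)/4 = 4/4 = 1, a_2 = floor((4 + 4)/1) = 8.
  m_3 = 1*8 - 4 = 4, d_3 = (20 - 4^2)/1 = 4/1 = 4: (m_3, d_3) = (m_1, d_1) = (4, 4), so from here the quotients repeat a_1, a_2; the period length is 2.
So sqrt(20) = [4; (2, 8)] with period length k = 2.
k is even, so the fundamental solution of x^2 - 20y^2 = 1 is (p_{k-1}, q_{k-1}) = (p_1, q_1); compute convergents through index 1.
Convergents (p_i = a_i*p_{i-1} + p_{i-2}, q_i = a_i*q_{i-1} + q_{i-2} with p_{-2}=0, p_{-1}=1, q_{-2}=1, q_{-1}=0):
  i=0: a_0=4, p_0 = 4*1 + 0 = 4, q_0 = 4*0 + 1 = 1.
  i=1: a_1=2, p_1 = 2*4 + 1 = 9, q_1 = 2*1 + 0 = 2.
Check: 9^2 - 20*2^2 = 81 - 80 = 1, so (x, y) = (9, 2) solves the equation, and by the theorem it is the least positive solution.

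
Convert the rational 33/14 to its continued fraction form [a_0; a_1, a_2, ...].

[2; 2, 1, 4]

Run the Euclidean algorithm on 33 and 14; the successive quotients are the partial quotients a_0, a_1, ... (each step inverts the fractional part left over by the previous one):
  33 = 2*14 + 5, so a_0 = 2.
  14 = 2*5 + 4, so a_1 = 2.
  5 = 1*4 + 1, so a_2 = 1.
  4 = 4*1 + 0, so a_3 = 4.
The remainder reaches 0 after 4 divisions, so the expansion has 4 partial quotients, read off in order.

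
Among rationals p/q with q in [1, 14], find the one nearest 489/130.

Expand x = 489/130 as a continued fraction with the Euclidean algorithm:
  489 = 3*130 + 99, so a_0 = 3.
  130 = 1*99 + 31, so a_1 = 1.
  99 = 3*31 + 6, so a_2 = 3.
  31 = 5*6 + 1, so a_3 = 5.
  6 = 6*1 + 0, so a_4 = 6.
so x = [3; 1, 3, 5, 6].
Convergents (p_i = a_i*p_{i-1} + p_{i-2}, q_i = a_i*q_{i-1} + q_{i-2} with p_{-2}=0, p_{-1}=1, q_{-2}=1, q_{-1}=0), until the denominator exceeds 14:
  i=0: a_0=3, p_0 = 3*1 + 0 = 3, q_0 = 3*0 + 1 = 1.
  i=1: a_1=1, p_1 = 1*3 + 1 = 4, q_1 = 1*1 + 0 = 1.
  i=2: a_2=3, p_2 = 3*4 + 3 = 15, q_2 = 3*1 + 1 = 4.
  i=3: a_3=5, p_3 = 5*15 + 4 = 79, q_3 = 5*4 + 1 = 21.
q_3 = 21 > 14, so the last convergent with denominator <= 14 is p_2/q_2 = 15/4.
The closest fraction with denominator <= 14 is either p_2/q_2 or the intermediate fraction (k*p_2 + p_1)/(k*q_2 + q_1) with the largest k >= 1 whose denominator stays <= 14; these approach x as k grows, and every other convergent or intermediate fraction in range is farther away.
Largest k: floor((14 - q_1)/q_2) = floor((14 - 1)/4) = 3.
That gives (3*15 + 4)/(3*4 + 1) = 49/13.
Compare the errors: |x - 15/4| = |489*4 - 15*130|/(130*4) = 6/520, and |x - 49/13| = |489*13 - 49*130|/(130*13) = 13/1690.
Cross-multiplying, 13*520 = 6760 < 10140 = 6*1690, so 13/1690 is smaller: the intermediate fraction 49/13 is closer to x than 15/4.

49/13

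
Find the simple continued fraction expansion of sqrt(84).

[9; (6, 18)]

Write x_i = (sqrt(84) + m_i)/d_i with (m_0, d_0) = (0, 1). a_0 = floor(sqrt(84)) = 9, since 9^2 = 81 <= 84 < 100 = 10^2.
Iterate m_{i+1} = d_i*a_i - m_i, d_{i+1} = (84 - m_{i+1}^2)/d_i, a_{i+1} = floor((a_0 + m_{i+1})/d_{i+1}):
  m_1 = 1*9 - 0 = 9, d_1 = (84 - 9^2)/1 = 3/1 = 3, a_1 = floor((9 + 9)/3) = 6.
  m_2 = 3*6 - 9 = 9, d_2 = (84 - 9^2)/3 = 3/3 = 1, a_2 = floor((9 + 9)/1) = 18.
  m_3 = 1*18 - 9 = 9, d_3 = (84 - 9^2)/1 = 3/1 = 3: (m_3, d_3) = (m_1, d_1) = (9, 3), so from here the quotients repeat a_1, a_2; the period length is 2.
Hence the expansion of sqrt(84) is a_0 = 9 followed by the repeating block 6, 18 (period 2).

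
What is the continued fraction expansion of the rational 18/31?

[0; 1, 1, 2, 1, 1, 2]

Run the Euclidean algorithm on 18 and 31; the successive quotients are the partial quotients a_0, a_1, ... (each step inverts the fractional part left over by the previous one):
  18 = 0*31 + 18, so a_0 = 0.
  31 = 1*18 + 13, so a_1 = 1.
  18 = 1*13 + 5, so a_2 = 1.
  13 = 2*5 + 3, so a_3 = 2.
  5 = 1*3 + 2, so a_4 = 1.
  3 = 1*2 + 1, so a_5 = 1.
  2 = 2*1 + 0, so a_6 = 2.
The remainder reaches 0 after 7 divisions, so the expansion has 7 partial quotients, read off in order.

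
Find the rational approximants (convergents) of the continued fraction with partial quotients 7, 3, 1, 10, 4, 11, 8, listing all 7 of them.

Using the convergent recurrence p_i = a_i*p_{i-1} + p_{i-2}, q_i = a_i*q_{i-1} + q_{i-2} with p_{-2}=0, p_{-1}=1, q_{-2}=1, q_{-1}=0:
  i=0: a_0=7, p_0 = 7*1 + 0 = 7, q_0 = 7*0 + 1 = 1.
  i=1: a_1=3, p_1 = 3*7 + 1 = 22, q_1 = 3*1 + 0 = 3.
  i=2: a_2=1, p_2 = 1*22 + 7 = 29, q_2 = 1*3 + 1 = 4.
  i=3: a_3=10, p_3 = 10*29 + 22 = 312, q_3 = 10*4 + 3 = 43.
  i=4: a_4=4, p_4 = 4*312 + 29 = 1277, q_4 = 4*43 + 4 = 176.
  i=5: a_5=11, p_5 = 11*1277 + 312 = 14359, q_5 = 11*176 + 43 = 1979.
  i=6: a_6=8, p_6 = 8*14359 + 1277 = 116149, q_6 = 8*1979 + 176 = 16008.

7/1, 22/3, 29/4, 312/43, 1277/176, 14359/1979, 116149/16008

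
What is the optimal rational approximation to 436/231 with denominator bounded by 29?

17/9

Expand x = 436/231 as a continued fraction with the Euclidean algorithm:
  436 = 1*231 + 205, so a_0 = 1.
  231 = 1*205 + 26, so a_1 = 1.
  205 = 7*26 + 23, so a_2 = 7.
  26 = 1*23 + 3, so a_3 = 1.
  23 = 7*3 + 2, so a_4 = 7.
  3 = 1*2 + 1, so a_5 = 1.
  2 = 2*1 + 0, so a_6 = 2.
so x = [1; 1, 7, 1, 7, 1, 2].
Convergents (p_i = a_i*p_{i-1} + p_{i-2}, q_i = a_i*q_{i-1} + q_{i-2} with p_{-2}=0, p_{-1}=1, q_{-2}=1, q_{-1}=0), until the denominator exceeds 29:
  i=0: a_0=1, p_0 = 1*1 + 0 = 1, q_0 = 1*0 + 1 = 1.
  i=1: a_1=1, p_1 = 1*1 + 1 = 2, q_1 = 1*1 + 0 = 1.
  i=2: a_2=7, p_2 = 7*2 + 1 = 15, q_2 = 7*1 + 1 = 8.
  i=3: a_3=1, p_3 = 1*15 + 2 = 17, q_3 = 1*8 + 1 = 9.
  i=4: a_4=7, p_4 = 7*17 + 15 = 134, q_4 = 7*9 + 8 = 71.
q_4 = 71 > 29, so the last convergent with denominator <= 29 is p_3/q_3 = 17/9.
The closest fraction with denominator <= 29 is either p_3/q_3 or the intermediate fraction (k*p_3 + p_2)/(k*q_3 + q_2) with the largest k >= 1 whose denominator stays <= 29; these approach x as k grows, and every other convergent or intermediate fraction in range is farther away.
Largest k: floor((29 - q_2)/q_3) = floor((29 - 8)/9) = 2.
That gives (2*17 + 15)/(2*9 + 8) = 49/26.
Compare the errors: |x - 17/9| = |436*9 - 17*231|/(231*9) = 3/2079, and |x - 49/26| = |436*26 - 49*231|/(231*26) = 17/6006.
Cross-multiplying, 3*6006 = 18018 < 35343 = 17*2079, so 3/2079 is smaller: the convergent 17/9 is closer to x than 49/26.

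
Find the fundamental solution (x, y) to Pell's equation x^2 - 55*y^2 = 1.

(x, y) = (89, 12)

First expand sqrt(55) as a continued fraction. With x_i = (sqrt(55) + m_i)/d_i and (m_0, d_0) = (0, 1): a_0 = floor(sqrt(55)) = 7, since 7^2 = 49 <= 55 < 64 = 8^2.
Iterate m_{i+1} = d_i*a_i - m_i, d_{i+1} = (55 - m_{i+1}^2)/d_i, a_{i+1} = floor((a_0 + m_{i+1})/d_{i+1}):
  m_1 = 1*7 - 0 = 7, d_1 = (55 - 7^2)/1 = 6/1 = 6, a_1 = floor((7 + 7)/6) = 2.
  m_2 = 6*2 - 7 = 5, d_2 = (55 - 5^2)/6 = 30/6 = 5, a_2 = floor((7 + 5)/5) = 2.
  m_3 = 5*2 - 5 = 5, d_3 = (55 - 5^2)/5 = 30/5 = 6, a_3 = floor((7 + 5)/6) = 2.
  m_4 = 6*2 - 5 = 7, d_4 = (55 - 7^2)/6 = 6/6 = 1, a_4 = floor((7 + 7)/1) = 14.
  m_5 = 1*14 - 7 = 7, d_5 = (55 - 7^2)/1 = 6/1 = 6: (m_5, d_5) = (m_1, d_1) = (7, 6), so from here the quotients repeat a_1, ..., a_4; the period length is 4.
So sqrt(55) = [7; (2, 2, 2, 14)] with period length k = 4.
k is even, so the fundamental solution of x^2 - 55y^2 = 1 is (p_{k-1}, q_{k-1}) = (p_3, q_3); compute convergents through index 3.
Convergents (p_i = a_i*p_{i-1} + p_{i-2}, q_i = a_i*q_{i-1} + q_{i-2} with p_{-2}=0, p_{-1}=1, q_{-2}=1, q_{-1}=0):
  i=0: a_0=7, p_0 = 7*1 + 0 = 7, q_0 = 7*0 + 1 = 1.
  i=1: a_1=2, p_1 = 2*7 + 1 = 15, q_1 = 2*1 + 0 = 2.
  i=2: a_2=2, p_2 = 2*15 + 7 = 37, q_2 = 2*2 + 1 = 5.
  i=3: a_3=2, p_3 = 2*37 + 15 = 89, q_3 = 2*5 + 2 = 12.
Check: 89^2 - 55*12^2 = 7921 - 7920 = 1, so (x, y) = (89, 12) solves the equation, and by the theorem it is the least positive solution.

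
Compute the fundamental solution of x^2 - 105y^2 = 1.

(x, y) = (41, 4)

First expand sqrt(105) as a continued fraction. With x_i = (sqrt(105) + m_i)/d_i and (m_0, d_0) = (0, 1): a_0 = floor(sqrt(105)) = 10, since 10^2 = 100 <= 105 < 121 = 11^2.
Iterate m_{i+1} = d_i*a_i - m_i, d_{i+1} = (105 - m_{i+1}^2)/d_i, a_{i+1} = floor((a_0 + m_{i+1})/d_{i+1}):
  m_1 = 1*10 - 0 = 10, d_1 = (105 - 10^2)/1 = 5/1 = 5, a_1 = floor((10 + 10)/5) = 4.
  m_2 = 5*4 - 10 = 10, d_2 = (105 - 10^2)/5 = 5/5 = 1, a_2 = floor((10 + 10)/1) = 20.
  m_3 = 1*20 - 10 = 10, d_3 = (105 - 10^2)/1 = 5/1 = 5: (m_3, d_3) = (m_1, d_1) = (10, 5), so from here the quotients repeat a_1, a_2; the period length is 2.
So sqrt(105) = [10; (4, 20)] with period length k = 2.
k is even, so the fundamental solution of x^2 - 105y^2 = 1 is (p_{k-1}, q_{k-1}) = (p_1, q_1); compute convergents through index 1.
Convergents (p_i = a_i*p_{i-1} + p_{i-2}, q_i = a_i*q_{i-1} + q_{i-2} with p_{-2}=0, p_{-1}=1, q_{-2}=1, q_{-1}=0):
  i=0: a_0=10, p_0 = 10*1 + 0 = 10, q_0 = 10*0 + 1 = 1.
  i=1: a_1=4, p_1 = 4*10 + 1 = 41, q_1 = 4*1 + 0 = 4.
Check: 41^2 - 105*4^2 = 1681 - 1680 = 1, so (x, y) = (41, 4) solves the equation, and by the theorem it is the least positive solution.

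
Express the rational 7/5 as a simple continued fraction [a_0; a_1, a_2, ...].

Run the Euclidean algorithm on 7 and 5; the successive quotients are the partial quotients a_0, a_1, ... (each step inverts the fractional part left over by the previous one):
  7 = 1*5 + 2, so a_0 = 1.
  5 = 2*2 + 1, so a_1 = 2.
  2 = 2*1 + 0, so a_2 = 2.
The remainder reaches 0 after 3 divisions, so the expansion has 3 partial quotients, read off in order.

[1; 2, 2]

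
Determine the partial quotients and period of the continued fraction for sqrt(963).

Write x_i = (sqrt(963) + m_i)/d_i with (m_0, d_0) = (0, 1). a_0 = floor(sqrt(963)) = 31, since 31^2 = 961 <= 963 < 1024 = 32^2.
Iterate m_{i+1} = d_i*a_i - m_i, d_{i+1} = (963 - m_{i+1}^2)/d_i, a_{i+1} = floor((a_0 + m_{i+1})/d_{i+1}):
  m_1 = 1*31 - 0 = 31, d_1 = (963 - 31^2)/1 = 2/1 = 2, a_1 = floor((31 + 31)/2) = 31.
  m_2 = 2*31 - 31 = 31, d_2 = (963 - 31^2)/2 = 2/2 = 1, a_2 = floor((31 + 31)/1) = 62.
  m_3 = 1*62 - 31 = 31, d_3 = (963 - 31^2)/1 = 2/1 = 2: (m_3, d_3) = (m_1, d_1) = (31, 2), so from here the quotients repeat a_1, a_2; the period length is 2.
Hence the expansion of sqrt(963) is a_0 = 31 followed by the repeating block 31, 62 (period 2).

[31; (31, 62)]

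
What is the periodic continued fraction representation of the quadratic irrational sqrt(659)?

[25; (1, 2, 25, 2, 1, 50)]

Write x_i = (sqrt(659) + m_i)/d_i with (m_0, d_0) = (0, 1). a_0 = floor(sqrt(659)) = 25, since 25^2 = 625 <= 659 < 676 = 26^2.
Iterate m_{i+1} = d_i*a_i - m_i, d_{i+1} = (659 - m_{i+1}^2)/d_i, a_{i+1} = floor((a_0 + m_{i+1})/d_{i+1}):
  m_1 = 1*25 - 0 = 25, d_1 = (659 - 25^2)/1 = 34/1 = 34, a_1 = floor((25 + 25)/34) = 1.
  m_2 = 34*1 - 25 = 9, d_2 = (659 - 9^2)/34 = 578/34 = 17, a_2 = floor((25 + 9)/17) = 2.
  m_3 = 17*2 - 9 = 25, d_3 = (659 - 25^2)/17 = 34/17 = 2, a_3 = floor((25 + 25)/2) = 25.
  m_4 = 2*25 - 25 = 25, d_4 = (659 - 25^2)/2 = 34/2 = 17, a_4 = floor((25 + 25)/17) = 2.
  m_5 = 17*2 - 25 = 9, d_5 = (659 - 9^2)/17 = 578/17 = 34, a_5 = floor((25 + 9)/34) = 1.
  m_6 = 34*1 - 9 = 25, d_6 = (659 - 25^2)/34 = 34/34 = 1, a_6 = floor((25 + 25)/1) = 50.
  m_7 = 1*50 - 25 = 25, d_7 = (659 - 25^2)/1 = 34/1 = 34: (m_7, d_7) = (m_1, d_1) = (25, 34), so from here the quotients repeat a_1, ..., a_6; the period length is 6.
Hence the expansion of sqrt(659) is a_0 = 25 followed by the repeating block 1, 2, 25, 2, 1, 50 (period 6).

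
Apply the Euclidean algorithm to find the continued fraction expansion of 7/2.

[3; 2]

Run the Euclidean algorithm on 7 and 2; the successive quotients are the partial quotients a_0, a_1, ... (each step inverts the fractional part left over by the previous one):
  7 = 3*2 + 1, so a_0 = 3.
  2 = 2*1 + 0, so a_1 = 2.
The remainder reaches 0 after 2 divisions, so the expansion has 2 partial quotients, read off in order.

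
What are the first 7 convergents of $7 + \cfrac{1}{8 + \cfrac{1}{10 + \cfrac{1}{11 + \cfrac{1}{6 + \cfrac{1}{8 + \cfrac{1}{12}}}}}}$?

Using the convergent recurrence p_i = a_i*p_{i-1} + p_{i-2}, q_i = a_i*q_{i-1} + q_{i-2} with p_{-2}=0, p_{-1}=1, q_{-2}=1, q_{-1}=0:
  i=0: a_0=7, p_0 = 7*1 + 0 = 7, q_0 = 7*0 + 1 = 1.
  i=1: a_1=8, p_1 = 8*7 + 1 = 57, q_1 = 8*1 + 0 = 8.
  i=2: a_2=10, p_2 = 10*57 + 7 = 577, q_2 = 10*8 + 1 = 81.
  i=3: a_3=11, p_3 = 11*577 + 57 = 6404, q_3 = 11*81 + 8 = 899.
  i=4: a_4=6, p_4 = 6*6404 + 577 = 39001, q_4 = 6*899 + 81 = 5475.
  i=5: a_5=8, p_5 = 8*39001 + 6404 = 318412, q_5 = 8*5475 + 899 = 44699.
  i=6: a_6=12, p_6 = 12*318412 + 39001 = 3859945, q_6 = 12*44699 + 5475 = 541863.

7/1, 57/8, 577/81, 6404/899, 39001/5475, 318412/44699, 3859945/541863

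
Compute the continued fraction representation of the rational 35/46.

[0; 1, 3, 5, 2]

Run the Euclidean algorithm on 35 and 46; the successive quotients are the partial quotients a_0, a_1, ... (each step inverts the fractional part left over by the previous one):
  35 = 0*46 + 35, so a_0 = 0.
  46 = 1*35 + 11, so a_1 = 1.
  35 = 3*11 + 2, so a_2 = 3.
  11 = 5*2 + 1, so a_3 = 5.
  2 = 2*1 + 0, so a_4 = 2.
The remainder reaches 0 after 5 divisions, so the expansion has 5 partial quotients, read off in order.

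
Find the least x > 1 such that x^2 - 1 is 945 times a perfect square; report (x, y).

(x, y) = (275561, 8964)

First expand sqrt(945) as a continued fraction. With x_i = (sqrt(945) + m_i)/d_i and (m_0, d_0) = (0, 1): a_0 = floor(sqrt(945)) = 30, since 30^2 = 900 <= 945 < 961 = 31^2.
Iterate m_{i+1} = d_i*a_i - m_i, d_{i+1} = (945 - m_{i+1}^2)/d_i, a_{i+1} = floor((a_0 + m_{i+1})/d_{i+1}):
  m_1 = 1*30 - 0 = 30, d_1 = (945 - 30^2)/1 = 45/1 = 45, a_1 = floor((30 + 30)/45) = 1.
  m_2 = 45*1 - 30 = 15, d_2 = (945 - 15^2)/45 = 720/45 = 16, a_2 = floor((30 + 15)/16) = 2.
  m_3 = 16*2 - 15 = 17, d_3 = (945 - 17^2)/16 = 656/16 = 41, a_3 = floor((30 + 17)/41) = 1.
  m_4 = 41*1 - 17 = 24, d_4 = (945 - 24^2)/41 = 369/41 = 9, a_4 = floor((30 + 24)/9) = 6.
  m_5 = 9*6 - 24 = 30, d_5 = (945 - 30^2)/9 = 45/9 = 5, a_5 = floor((30 + 30)/5) = 12.
  m_6 = 5*12 - 30 = 30, d_6 = (945 - 30^2)/5 = 45/5 = 9, a_6 = floor((30 + 30)/9) = 6.
  m_7 = 9*6 - 30 = 24, d_7 = (945 - 24^2)/9 = 369/9 = 41, a_7 = floor((30 + 24)/41) = 1.
  m_8 = 41*1 - 24 = 17, d_8 = (945 - 17^2)/41 = 656/41 = 16, a_8 = floor((30 + 17)/16) = 2.
  m_9 = 16*2 - 17 = 15, d_9 = (945 - 15^2)/16 = 720/16 = 45, a_9 = floor((30 + 15)/45) = 1.
  m_10 = 45*1 - 15 = 30, d_10 = (945 - 30^2)/45 = 45/45 = 1, a_10 = floor((30 + 30)/1) = 60.
  m_11 = 1*60 - 30 = 30, d_11 = (945 - 30^2)/1 = 45/1 = 45: (m_11, d_11) = (m_1, d_1) = (30, 45), so from here the quotients repeat a_1, ..., a_10; the period length is 10.
So sqrt(945) = [30; (1, 2, 1, 6, 12, 6, 1, 2, 1, 60)] with period length k = 10.
k is even, so the fundamental solution of x^2 - 945y^2 = 1 is (p_{k-1}, q_{k-1}) = (p_9, q_9); compute convergents through index 9.
Convergents (p_i = a_i*p_{i-1} + p_{i-2}, q_i = a_i*q_{i-1} + q_{i-2} with p_{-2}=0, p_{-1}=1, q_{-2}=1, q_{-1}=0):
  i=0: a_0=30, p_0 = 30*1 + 0 = 30, q_0 = 30*0 + 1 = 1.
  i=1: a_1=1, p_1 = 1*30 + 1 = 31, q_1 = 1*1 + 0 = 1.
  i=2: a_2=2, p_2 = 2*31 + 30 = 92, q_2 = 2*1 + 1 = 3.
  i=3: a_3=1, p_3 = 1*92 + 31 = 123, q_3 = 1*3 + 1 = 4.
  i=4: a_4=6, p_4 = 6*123 + 92 = 830, q_4 = 6*4 + 3 = 27.
  i=5: a_5=12, p_5 = 12*830 + 123 = 10083, q_5 = 12*27 + 4 = 328.
  i=6: a_6=6, p_6 = 6*10083 + 830 = 61328, q_6 = 6*328 + 27 = 1995.
  i=7: a_7=1, p_7 = 1*61328 + 10083 = 71411, q_7 = 1*1995 + 328 = 2323.
  i=8: a_8=2, p_8 = 2*71411 + 61328 = 204150, q_8 = 2*2323 + 1995 = 6641.
  i=9: a_9=1, p_9 = 1*204150 + 71411 = 275561, q_9 = 1*6641 + 2323 = 8964.
Check: 275561^2 - 945*8964^2 = 75933864721 - 75933864720 = 1, so (x, y) = (275561, 8964) solves the equation, and by the theorem it is the least positive solution.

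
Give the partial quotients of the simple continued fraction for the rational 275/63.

Run the Euclidean algorithm on 275 and 63; the successive quotients are the partial quotients a_0, a_1, ... (each step inverts the fractional part left over by the previous one):
  275 = 4*63 + 23, so a_0 = 4.
  63 = 2*23 + 17, so a_1 = 2.
  23 = 1*17 + 6, so a_2 = 1.
  17 = 2*6 + 5, so a_3 = 2.
  6 = 1*5 + 1, so a_4 = 1.
  5 = 5*1 + 0, so a_5 = 5.
The remainder reaches 0 after 6 divisions, so the expansion has 6 partial quotients, read off in order.

[4; 2, 1, 2, 1, 5]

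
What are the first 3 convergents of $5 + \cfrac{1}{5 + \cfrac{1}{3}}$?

5/1, 26/5, 83/16

Using the convergent recurrence p_i = a_i*p_{i-1} + p_{i-2}, q_i = a_i*q_{i-1} + q_{i-2} with p_{-2}=0, p_{-1}=1, q_{-2}=1, q_{-1}=0:
  i=0: a_0=5, p_0 = 5*1 + 0 = 5, q_0 = 5*0 + 1 = 1.
  i=1: a_1=5, p_1 = 5*5 + 1 = 26, q_1 = 5*1 + 0 = 5.
  i=2: a_2=3, p_2 = 3*26 + 5 = 83, q_2 = 3*5 + 1 = 16.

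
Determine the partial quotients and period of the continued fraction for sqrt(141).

Write x_i = (sqrt(141) + m_i)/d_i with (m_0, d_0) = (0, 1). a_0 = floor(sqrt(141)) = 11, since 11^2 = 121 <= 141 < 144 = 12^2.
Iterate m_{i+1} = d_i*a_i - m_i, d_{i+1} = (141 - m_{i+1}^2)/d_i, a_{i+1} = floor((a_0 + m_{i+1})/d_{i+1}):
  m_1 = 1*11 - 0 = 11, d_1 = (141 - 11^2)/1 = 20/1 = 20, a_1 = floor((11 + 11)/20) = 1.
  m_2 = 20*1 - 11 = 9, d_2 = (141 - 9^2)/20 = 60/20 = 3, a_2 = floor((11 + 9)/3) = 6.
  m_3 = 3*6 - 9 = 9, d_3 = (141 - 9^2)/3 = 60/3 = 20, a_3 = floor((11 + 9)/20) = 1.
  m_4 = 20*1 - 9 = 11, d_4 = (141 - 11^2)/20 = 20/20 = 1, a_4 = floor((11 + 11)/1) = 22.
  m_5 = 1*22 - 11 = 11, d_5 = (141 - 11^2)/1 = 20/1 = 20: (m_5, d_5) = (m_1, d_1) = (11, 20), so from here the quotients repeat a_1, ..., a_4; the period length is 4.
Hence the expansion of sqrt(141) is a_0 = 11 followed by the repeating block 1, 6, 1, 22 (period 4).

[11; (1, 6, 1, 22)]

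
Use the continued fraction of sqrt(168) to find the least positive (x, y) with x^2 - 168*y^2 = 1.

(x, y) = (13, 1)

First expand sqrt(168) as a continued fraction. With x_i = (sqrt(168) + m_i)/d_i and (m_0, d_0) = (0, 1): a_0 = floor(sqrt(168)) = 12, since 12^2 = 144 <= 168 < 169 = 13^2.
Iterate m_{i+1} = d_i*a_i - m_i, d_{i+1} = (168 - m_{i+1}^2)/d_i, a_{i+1} = floor((a_0 + m_{i+1})/d_{i+1}):
  m_1 = 1*12 - 0 = 12, d_1 = (168 - 12^2)/1 = 24/1 = 24, a_1 = floor((12 + 12)/24) = 1.
  m_2 = 24*1 - 12 = 12, d_2 = (168 - 12^2)/24 = 24/24 = 1, a_2 = floor((12 + 12)/1) = 24.
  m_3 = 1*24 - 12 = 12, d_3 = (168 - 12^2)/1 = 24/1 = 24: (m_3, d_3) = (m_1, d_1) = (12, 24), so from here the quotients repeat a_1, a_2; the period length is 2.
So sqrt(168) = [12; (1, 24)] with period length k = 2.
k is even, so the fundamental solution of x^2 - 168y^2 = 1 is (p_{k-1}, q_{k-1}) = (p_1, q_1); compute convergents through index 1.
Convergents (p_i = a_i*p_{i-1} + p_{i-2}, q_i = a_i*q_{i-1} + q_{i-2} with p_{-2}=0, p_{-1}=1, q_{-2}=1, q_{-1}=0):
  i=0: a_0=12, p_0 = 12*1 + 0 = 12, q_0 = 12*0 + 1 = 1.
  i=1: a_1=1, p_1 = 1*12 + 1 = 13, q_1 = 1*1 + 0 = 1.
Check: 13^2 - 168*1^2 = 169 - 168 = 1, so (x, y) = (13, 1) solves the equation, and by the theorem it is the least positive solution.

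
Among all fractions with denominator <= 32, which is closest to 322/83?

Expand x = 322/83 as a continued fraction with the Euclidean algorithm:
  322 = 3*83 + 73, so a_0 = 3.
  83 = 1*73 + 10, so a_1 = 1.
  73 = 7*10 + 3, so a_2 = 7.
  10 = 3*3 + 1, so a_3 = 3.
  3 = 3*1 + 0, so a_4 = 3.
so x = [3; 1, 7, 3, 3].
Convergents (p_i = a_i*p_{i-1} + p_{i-2}, q_i = a_i*q_{i-1} + q_{i-2} with p_{-2}=0, p_{-1}=1, q_{-2}=1, q_{-1}=0), until the denominator exceeds 32:
  i=0: a_0=3, p_0 = 3*1 + 0 = 3, q_0 = 3*0 + 1 = 1.
  i=1: a_1=1, p_1 = 1*3 + 1 = 4, q_1 = 1*1 + 0 = 1.
  i=2: a_2=7, p_2 = 7*4 + 3 = 31, q_2 = 7*1 + 1 = 8.
  i=3: a_3=3, p_3 = 3*31 + 4 = 97, q_3 = 3*8 + 1 = 25.
  i=4: a_4=3, p_4 = 3*97 + 31 = 322, q_4 = 3*25 + 8 = 83.
q_4 = 83 > 32, so the last convergent with denominator <= 32 is p_3/q_3 = 97/25.
The closest fraction with denominator <= 32 is either p_3/q_3 or the intermediate fraction (k*p_3 + p_2)/(k*q_3 + q_2) with the largest k >= 1 whose denominator stays <= 32; these approach x as k grows, and every other convergent or intermediate fraction in range is farther away.
Largest k: floor((32 - q_2)/q_3) = floor((32 - 8)/25) = 0.
Since k = 0, no intermediate fraction beyond p_3/q_3 has denominator <= 32, so the convergent 97/25 is the closest (its error is |322*25 - 97*83|/(83*25) = 1/2075).

97/25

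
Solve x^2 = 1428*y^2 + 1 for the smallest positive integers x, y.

First expand sqrt(1428) as a continued fraction. With x_i = (sqrt(1428) + m_i)/d_i and (m_0, d_0) = (0, 1): a_0 = floor(sqrt(1428)) = 37, since 37^2 = 1369 <= 1428 < 1444 = 38^2.
Iterate m_{i+1} = d_i*a_i - m_i, d_{i+1} = (1428 - m_{i+1}^2)/d_i, a_{i+1} = floor((a_0 + m_{i+1})/d_{i+1}):
  m_1 = 1*37 - 0 = 37, d_1 = (1428 - 37^2)/1 = 59/1 = 59, a_1 = floor((37 + 37)/59) = 1.
  m_2 = 59*1 - 37 = 22, d_2 = (1428 - 22^2)/59 = 944/59 = 16, a_2 = floor((37 + 22)/16) = 3.
  m_3 = 16*3 - 22 = 26, d_3 = (1428 - 26^2)/16 = 752/16 = 47, a_3 = floor((37 + 26)/47) = 1.
  m_4 = 47*1 - 26 = 21, d_4 = (1428 - 21^2)/47 = 987/47 = 21, a_4 = floor((37 + 21)/21) = 2.
  m_5 = 21*2 - 21 = 21, d_5 = (1428 - 21^2)/21 = 987/21 = 47, a_5 = floor((37 + 21)/47) = 1.
  m_6 = 47*1 - 21 = 26, d_6 = (1428 - 26^2)/47 = 752/47 = 16, a_6 = floor((37 + 26)/16) = 3.
  m_7 = 16*3 - 26 = 22, d_7 = (1428 - 22^2)/16 = 944/16 = 59, a_7 = floor((37 + 22)/59) = 1.
  m_8 = 59*1 - 22 = 37, d_8 = (1428 - 37^2)/59 = 59/59 = 1, a_8 = floor((37 + 37)/1) = 74.
  m_9 = 1*74 - 37 = 37, d_9 = (1428 - 37^2)/1 = 59/1 = 59: (m_9, d_9) = (m_1, d_1) = (37, 59), so from here the quotients repeat a_1, ..., a_8; the period length is 8.
So sqrt(1428) = [37; (1, 3, 1, 2, 1, 3, 1, 74)] with period length k = 8.
k is even, so the fundamental solution of x^2 - 1428y^2 = 1 is (p_{k-1}, q_{k-1}) = (p_7, q_7); compute convergents through index 7.
Convergents (p_i = a_i*p_{i-1} + p_{i-2}, q_i = a_i*q_{i-1} + q_{i-2} with p_{-2}=0, p_{-1}=1, q_{-2}=1, q_{-1}=0):
  i=0: a_0=37, p_0 = 37*1 + 0 = 37, q_0 = 37*0 + 1 = 1.
  i=1: a_1=1, p_1 = 1*37 + 1 = 38, q_1 = 1*1 + 0 = 1.
  i=2: a_2=3, p_2 = 3*38 + 37 = 151, q_2 = 3*1 + 1 = 4.
  i=3: a_3=1, p_3 = 1*151 + 38 = 189, q_3 = 1*4 + 1 = 5.
  i=4: a_4=2, p_4 = 2*189 + 151 = 529, q_4 = 2*5 + 4 = 14.
  i=5: a_5=1, p_5 = 1*529 + 189 = 718, q_5 = 1*14 + 5 = 19.
  i=6: a_6=3, p_6 = 3*718 + 529 = 2683, q_6 = 3*19 + 14 = 71.
  i=7: a_7=1, p_7 = 1*2683 + 718 = 3401, q_7 = 1*71 + 19 = 90.
Check: 3401^2 - 1428*90^2 = 11566801 - 11566800 = 1, so (x, y) = (3401, 90) solves the equation, and by the theorem it is the least positive solution.

(x, y) = (3401, 90)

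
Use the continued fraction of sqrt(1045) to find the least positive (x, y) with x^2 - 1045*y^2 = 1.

First expand sqrt(1045) as a continued fraction. With x_i = (sqrt(1045) + m_i)/d_i and (m_0, d_0) = (0, 1): a_0 = floor(sqrt(1045)) = 32, since 32^2 = 1024 <= 1045 < 1089 = 33^2.
Iterate m_{i+1} = d_i*a_i - m_i, d_{i+1} = (1045 - m_{i+1}^2)/d_i, a_{i+1} = floor((a_0 + m_{i+1})/d_{i+1}):
  m_1 = 1*32 - 0 = 32, d_1 = (1045 - 32^2)/1 = 21/1 = 21, a_1 = floor((32 + 32)/21) = 3.
  m_2 = 21*3 - 32 = 31, d_2 = (1045 - 31^2)/21 = 84/21 = 4, a_2 = floor((32 + 31)/4) = 15.
  m_3 = 4*15 - 31 = 29, d_3 = (1045 - 29^2)/4 = 204/4 = 51, a_3 = floor((32 + 29)/51) = 1.
  m_4 = 51*1 - 29 = 22, d_4 = (1045 - 22^2)/51 = 561/51 = 11, a_4 = floor((32 + 22)/11) = 4.
  m_5 = 11*4 - 22 = 22, d_5 = (1045 - 22^2)/11 = 561/11 = 51, a_5 = floor((32 + 22)/51) = 1.
  m_6 = 51*1 - 22 = 29, d_6 = (1045 - 29^2)/51 = 204/51 = 4, a_6 = floor((32 + 29)/4) = 15.
  m_7 = 4*15 - 29 = 31, d_7 = (1045 - 31^2)/4 = 84/4 = 21, a_7 = floor((32 + 31)/21) = 3.
  m_8 = 21*3 - 31 = 32, d_8 = (1045 - 32^2)/21 = 21/21 = 1, a_8 = floor((32 + 32)/1) = 64.
  m_9 = 1*64 - 32 = 32, d_9 = (1045 - 32^2)/1 = 21/1 = 21: (m_9, d_9) = (m_1, d_1) = (32, 21), so from here the quotients repeat a_1, ..., a_8; the period length is 8.
So sqrt(1045) = [32; (3, 15, 1, 4, 1, 15, 3, 64)] with period length k = 8.
k is even, so the fundamental solution of x^2 - 1045y^2 = 1 is (p_{k-1}, q_{k-1}) = (p_7, q_7); compute convergents through index 7.
Convergents (p_i = a_i*p_{i-1} + p_{i-2}, q_i = a_i*q_{i-1} + q_{i-2} with p_{-2}=0, p_{-1}=1, q_{-2}=1, q_{-1}=0):
  i=0: a_0=32, p_0 = 32*1 + 0 = 32, q_0 = 32*0 + 1 = 1.
  i=1: a_1=3, p_1 = 3*32 + 1 = 97, q_1 = 3*1 + 0 = 3.
  i=2: a_2=15, p_2 = 15*97 + 32 = 1487, q_2 = 15*3 + 1 = 46.
  i=3: a_3=1, p_3 = 1*1487 + 97 = 1584, q_3 = 1*46 + 3 = 49.
  i=4: a_4=4, p_4 = 4*1584 + 1487 = 7823, q_4 = 4*49 + 46 = 242.
  i=5: a_5=1, p_5 = 1*7823 + 1584 = 9407, q_5 = 1*242 + 49 = 291.
  i=6: a_6=15, p_6 = 15*9407 + 7823 = 148928, q_6 = 15*291 + 242 = 4607.
  i=7: a_7=3, p_7 = 3*148928 + 9407 = 456191, q_7 = 3*4607 + 291 = 14112.
Check: 456191^2 - 1045*14112^2 = 208110228481 - 208110228480 = 1, so (x, y) = (456191, 14112) solves the equation, and by the theorem it is the least positive solution.

(x, y) = (456191, 14112)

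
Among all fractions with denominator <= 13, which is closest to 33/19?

Expand x = 33/19 as a continued fraction with the Euclidean algorithm:
  33 = 1*19 + 14, so a_0 = 1.
  19 = 1*14 + 5, so a_1 = 1.
  14 = 2*5 + 4, so a_2 = 2.
  5 = 1*4 + 1, so a_3 = 1.
  4 = 4*1 + 0, so a_4 = 4.
so x = [1; 1, 2, 1, 4].
Convergents (p_i = a_i*p_{i-1} + p_{i-2}, q_i = a_i*q_{i-1} + q_{i-2} with p_{-2}=0, p_{-1}=1, q_{-2}=1, q_{-1}=0), until the denominator exceeds 13:
  i=0: a_0=1, p_0 = 1*1 + 0 = 1, q_0 = 1*0 + 1 = 1.
  i=1: a_1=1, p_1 = 1*1 + 1 = 2, q_1 = 1*1 + 0 = 1.
  i=2: a_2=2, p_2 = 2*2 + 1 = 5, q_2 = 2*1 + 1 = 3.
  i=3: a_3=1, p_3 = 1*5 + 2 = 7, q_3 = 1*3 + 1 = 4.
  i=4: a_4=4, p_4 = 4*7 + 5 = 33, q_4 = 4*4 + 3 = 19.
q_4 = 19 > 13, so the last convergent with denominator <= 13 is p_3/q_3 = 7/4.
The closest fraction with denominator <= 13 is either p_3/q_3 or the intermediate fraction (k*p_3 + p_2)/(k*q_3 + q_2) with the largest k >= 1 whose denominator stays <= 13; these approach x as k grows, and every other convergent or intermediate fraction in range is farther away.
Largest k: floor((13 - q_2)/q_3) = floor((13 - 3)/4) = 2.
That gives (2*7 + 5)/(2*4 + 3) = 19/11.
Compare the errors: |x - 7/4| = |33*4 - 7*19|/(19*4) = 1/76, and |x - 19/11| = |33*11 - 19*19|/(19*11) = 2/209.
Cross-multiplying, 2*76 = 152 < 209 = 1*209, so 2/209 is smaller: the intermediate fraction 19/11 is closer to x than 7/4.

19/11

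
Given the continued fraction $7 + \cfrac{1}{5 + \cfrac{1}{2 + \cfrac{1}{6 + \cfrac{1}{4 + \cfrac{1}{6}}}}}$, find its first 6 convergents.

Using the convergent recurrence p_i = a_i*p_{i-1} + p_{i-2}, q_i = a_i*q_{i-1} + q_{i-2} with p_{-2}=0, p_{-1}=1, q_{-2}=1, q_{-1}=0:
  i=0: a_0=7, p_0 = 7*1 + 0 = 7, q_0 = 7*0 + 1 = 1.
  i=1: a_1=5, p_1 = 5*7 + 1 = 36, q_1 = 5*1 + 0 = 5.
  i=2: a_2=2, p_2 = 2*36 + 7 = 79, q_2 = 2*5 + 1 = 11.
  i=3: a_3=6, p_3 = 6*79 + 36 = 510, q_3 = 6*11 + 5 = 71.
  i=4: a_4=4, p_4 = 4*510 + 79 = 2119, q_4 = 4*71 + 11 = 295.
  i=5: a_5=6, p_5 = 6*2119 + 510 = 13224, q_5 = 6*295 + 71 = 1841.

7/1, 36/5, 79/11, 510/71, 2119/295, 13224/1841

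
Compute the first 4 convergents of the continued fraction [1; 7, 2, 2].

1/1, 8/7, 17/15, 42/37

Using the convergent recurrence p_i = a_i*p_{i-1} + p_{i-2}, q_i = a_i*q_{i-1} + q_{i-2} with p_{-2}=0, p_{-1}=1, q_{-2}=1, q_{-1}=0:
  i=0: a_0=1, p_0 = 1*1 + 0 = 1, q_0 = 1*0 + 1 = 1.
  i=1: a_1=7, p_1 = 7*1 + 1 = 8, q_1 = 7*1 + 0 = 7.
  i=2: a_2=2, p_2 = 2*8 + 1 = 17, q_2 = 2*7 + 1 = 15.
  i=3: a_3=2, p_3 = 2*17 + 8 = 42, q_3 = 2*15 + 7 = 37.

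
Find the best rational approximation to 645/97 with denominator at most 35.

Expand x = 645/97 as a continued fraction with the Euclidean algorithm:
  645 = 6*97 + 63, so a_0 = 6.
  97 = 1*63 + 34, so a_1 = 1.
  63 = 1*34 + 29, so a_2 = 1.
  34 = 1*29 + 5, so a_3 = 1.
  29 = 5*5 + 4, so a_4 = 5.
  5 = 1*4 + 1, so a_5 = 1.
  4 = 4*1 + 0, so a_6 = 4.
so x = [6; 1, 1, 1, 5, 1, 4].
Convergents (p_i = a_i*p_{i-1} + p_{i-2}, q_i = a_i*q_{i-1} + q_{i-2} with p_{-2}=0, p_{-1}=1, q_{-2}=1, q_{-1}=0), until the denominator exceeds 35:
  i=0: a_0=6, p_0 = 6*1 + 0 = 6, q_0 = 6*0 + 1 = 1.
  i=1: a_1=1, p_1 = 1*6 + 1 = 7, q_1 = 1*1 + 0 = 1.
  i=2: a_2=1, p_2 = 1*7 + 6 = 13, q_2 = 1*1 + 1 = 2.
  i=3: a_3=1, p_3 = 1*13 + 7 = 20, q_3 = 1*2 + 1 = 3.
  i=4: a_4=5, p_4 = 5*20 + 13 = 113, q_4 = 5*3 + 2 = 17.
  i=5: a_5=1, p_5 = 1*113 + 20 = 133, q_5 = 1*17 + 3 = 20.
  i=6: a_6=4, p_6 = 4*133 + 113 = 645, q_6 = 4*20 + 17 = 97.
q_6 = 97 > 35, so the last convergent with denominator <= 35 is p_5/q_5 = 133/20.
The closest fraction with denominator <= 35 is either p_5/q_5 or the intermediate fraction (k*p_5 + p_4)/(k*q_5 + q_4) with the largest k >= 1 whose denominator stays <= 35; these approach x as k grows, and every other convergent or intermediate fraction in range is farther away.
Largest k: floor((35 - q_4)/q_5) = floor((35 - 17)/20) = 0.
Since k = 0, no intermediate fraction beyond p_5/q_5 has denominator <= 35, so the convergent 133/20 is the closest (its error is |645*20 - 133*97|/(97*20) = 1/1940).

133/20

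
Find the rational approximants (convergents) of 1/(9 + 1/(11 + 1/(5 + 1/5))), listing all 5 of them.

Using the convergent recurrence p_i = a_i*p_{i-1} + p_{i-2}, q_i = a_i*q_{i-1} + q_{i-2} with p_{-2}=0, p_{-1}=1, q_{-2}=1, q_{-1}=0:
  i=0: a_0=0, p_0 = 0*1 + 0 = 0, q_0 = 0*0 + 1 = 1.
  i=1: a_1=9, p_1 = 9*0 + 1 = 1, q_1 = 9*1 + 0 = 9.
  i=2: a_2=11, p_2 = 11*1 + 0 = 11, q_2 = 11*9 + 1 = 100.
  i=3: a_3=5, p_3 = 5*11 + 1 = 56, q_3 = 5*100 + 9 = 509.
  i=4: a_4=5, p_4 = 5*56 + 11 = 291, q_4 = 5*509 + 100 = 2645.

0/1, 1/9, 11/100, 56/509, 291/2645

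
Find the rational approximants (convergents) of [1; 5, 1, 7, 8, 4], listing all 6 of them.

1/1, 6/5, 7/6, 55/47, 447/382, 1843/1575

Using the convergent recurrence p_i = a_i*p_{i-1} + p_{i-2}, q_i = a_i*q_{i-1} + q_{i-2} with p_{-2}=0, p_{-1}=1, q_{-2}=1, q_{-1}=0:
  i=0: a_0=1, p_0 = 1*1 + 0 = 1, q_0 = 1*0 + 1 = 1.
  i=1: a_1=5, p_1 = 5*1 + 1 = 6, q_1 = 5*1 + 0 = 5.
  i=2: a_2=1, p_2 = 1*6 + 1 = 7, q_2 = 1*5 + 1 = 6.
  i=3: a_3=7, p_3 = 7*7 + 6 = 55, q_3 = 7*6 + 5 = 47.
  i=4: a_4=8, p_4 = 8*55 + 7 = 447, q_4 = 8*47 + 6 = 382.
  i=5: a_5=4, p_5 = 4*447 + 55 = 1843, q_5 = 4*382 + 47 = 1575.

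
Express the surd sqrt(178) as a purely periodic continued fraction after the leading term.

[13; (2, 1, 12, 1, 2, 26)]

Write x_i = (sqrt(178) + m_i)/d_i with (m_0, d_0) = (0, 1). a_0 = floor(sqrt(178)) = 13, since 13^2 = 169 <= 178 < 196 = 14^2.
Iterate m_{i+1} = d_i*a_i - m_i, d_{i+1} = (178 - m_{i+1}^2)/d_i, a_{i+1} = floor((a_0 + m_{i+1})/d_{i+1}):
  m_1 = 1*13 - 0 = 13, d_1 = (178 - 13^2)/1 = 9/1 = 9, a_1 = floor((13 + 13)/9) = 2.
  m_2 = 9*2 - 13 = 5, d_2 = (178 - 5^2)/9 = 153/9 = 17, a_2 = floor((13 + 5)/17) = 1.
  m_3 = 17*1 - 5 = 12, d_3 = (178 - 12^2)/17 = 34/17 = 2, a_3 = floor((13 + 12)/2) = 12.
  m_4 = 2*12 - 12 = 12, d_4 = (178 - 12^2)/2 = 34/2 = 17, a_4 = floor((13 + 12)/17) = 1.
  m_5 = 17*1 - 12 = 5, d_5 = (178 - 5^2)/17 = 153/17 = 9, a_5 = floor((13 + 5)/9) = 2.
  m_6 = 9*2 - 5 = 13, d_6 = (178 - 13^2)/9 = 9/9 = 1, a_6 = floor((13 + 13)/1) = 26.
  m_7 = 1*26 - 13 = 13, d_7 = (178 - 13^2)/1 = 9/1 = 9: (m_7, d_7) = (m_1, d_1) = (13, 9), so from here the quotients repeat a_1, ..., a_6; the period length is 6.
Hence the expansion of sqrt(178) is a_0 = 13 followed by the repeating block 2, 1, 12, 1, 2, 26 (period 6).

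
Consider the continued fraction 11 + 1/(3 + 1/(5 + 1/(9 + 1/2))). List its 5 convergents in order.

11/1, 34/3, 181/16, 1663/147, 3507/310

Using the convergent recurrence p_i = a_i*p_{i-1} + p_{i-2}, q_i = a_i*q_{i-1} + q_{i-2} with p_{-2}=0, p_{-1}=1, q_{-2}=1, q_{-1}=0:
  i=0: a_0=11, p_0 = 11*1 + 0 = 11, q_0 = 11*0 + 1 = 1.
  i=1: a_1=3, p_1 = 3*11 + 1 = 34, q_1 = 3*1 + 0 = 3.
  i=2: a_2=5, p_2 = 5*34 + 11 = 181, q_2 = 5*3 + 1 = 16.
  i=3: a_3=9, p_3 = 9*181 + 34 = 1663, q_3 = 9*16 + 3 = 147.
  i=4: a_4=2, p_4 = 2*1663 + 181 = 3507, q_4 = 2*147 + 16 = 310.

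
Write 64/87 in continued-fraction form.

Run the Euclidean algorithm on 64 and 87; the successive quotients are the partial quotients a_0, a_1, ... (each step inverts the fractional part left over by the previous one):
  64 = 0*87 + 64, so a_0 = 0.
  87 = 1*64 + 23, so a_1 = 1.
  64 = 2*23 + 18, so a_2 = 2.
  23 = 1*18 + 5, so a_3 = 1.
  18 = 3*5 + 3, so a_4 = 3.
  5 = 1*3 + 2, so a_5 = 1.
  3 = 1*2 + 1, so a_6 = 1.
  2 = 2*1 + 0, so a_7 = 2.
The remainder reaches 0 after 8 divisions, so the expansion has 8 partial quotients, read off in order.

[0; 1, 2, 1, 3, 1, 1, 2]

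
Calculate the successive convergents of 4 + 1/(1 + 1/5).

Using the convergent recurrence p_i = a_i*p_{i-1} + p_{i-2}, q_i = a_i*q_{i-1} + q_{i-2} with p_{-2}=0, p_{-1}=1, q_{-2}=1, q_{-1}=0:
  i=0: a_0=4, p_0 = 4*1 + 0 = 4, q_0 = 4*0 + 1 = 1.
  i=1: a_1=1, p_1 = 1*4 + 1 = 5, q_1 = 1*1 + 0 = 1.
  i=2: a_2=5, p_2 = 5*5 + 4 = 29, q_2 = 5*1 + 1 = 6.

4/1, 5/1, 29/6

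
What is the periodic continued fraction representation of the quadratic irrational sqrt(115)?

Write x_i = (sqrt(115) + m_i)/d_i with (m_0, d_0) = (0, 1). a_0 = floor(sqrt(115)) = 10, since 10^2 = 100 <= 115 < 121 = 11^2.
Iterate m_{i+1} = d_i*a_i - m_i, d_{i+1} = (115 - m_{i+1}^2)/d_i, a_{i+1} = floor((a_0 + m_{i+1})/d_{i+1}):
  m_1 = 1*10 - 0 = 10, d_1 = (115 - 10^2)/1 = 15/1 = 15, a_1 = floor((10 + 10)/15) = 1.
  m_2 = 15*1 - 10 = 5, d_2 = (115 - 5^2)/15 = 90/15 = 6, a_2 = floor((10 + 5)/6) = 2.
  m_3 = 6*2 - 5 = 7, d_3 = (115 - 7^2)/6 = 66/6 = 11, a_3 = floor((10 + 7)/11) = 1.
  m_4 = 11*1 - 7 = 4, d_4 = (115 - 4^2)/11 = 99/11 = 9, a_4 = floor((10 + 4)/9) = 1.
  m_5 = 9*1 - 4 = 5, d_5 = (115 - 5^2)/9 = 90/9 = 10, a_5 = floor((10 + 5)/10) = 1.
  m_6 = 10*1 - 5 = 5, d_6 = (115 - 5^2)/10 = 90/10 = 9, a_6 = floor((10 + 5)/9) = 1.
  m_7 = 9*1 - 5 = 4, d_7 = (115 - 4^2)/9 = 99/9 = 11, a_7 = floor((10 + 4)/11) = 1.
  m_8 = 11*1 - 4 = 7, d_8 = (115 - 7^2)/11 = 66/11 = 6, a_8 = floor((10 + 7)/6) = 2.
  m_9 = 6*2 - 7 = 5, d_9 = (115 - 5^2)/6 = 90/6 = 15, a_9 = floor((10 + 5)/15) = 1.
  m_10 = 15*1 - 5 = 10, d_10 = (115 - 10^2)/15 = 15/15 = 1, a_10 = floor((10 + 10)/1) = 20.
  m_11 = 1*20 - 10 = 10, d_11 = (115 - 10^2)/1 = 15/1 = 15: (m_11, d_11) = (m_1, d_1) = (10, 15), so from here the quotients repeat a_1, ..., a_10; the period length is 10.
Hence the expansion of sqrt(115) is a_0 = 10 followed by the repeating block 1, 2, 1, 1, 1, 1, 1, 2, 1, 20 (period 10).

[10; (1, 2, 1, 1, 1, 1, 1, 2, 1, 20)]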